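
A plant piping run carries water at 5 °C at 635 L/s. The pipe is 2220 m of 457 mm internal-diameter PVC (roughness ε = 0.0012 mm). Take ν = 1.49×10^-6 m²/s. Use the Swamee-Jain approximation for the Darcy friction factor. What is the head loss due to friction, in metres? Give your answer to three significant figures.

h_f ≈ 42.1 m

V = 4Q/(πD²) = 4·0.635/(π·0.457²) = 3.871 m/s
Re = VD/ν = 3.871·0.457/1.49×10^-6 = 1.19×10^6 → turbulent
ε/D = 0.0012/457 = 2.63×10^-6
Swamee-Jain: f = 0.01135
h_f = f(L/D)V²/(2g) = 0.01135·(2220/0.457)·3.871²/(2·9.81) = 42.12 m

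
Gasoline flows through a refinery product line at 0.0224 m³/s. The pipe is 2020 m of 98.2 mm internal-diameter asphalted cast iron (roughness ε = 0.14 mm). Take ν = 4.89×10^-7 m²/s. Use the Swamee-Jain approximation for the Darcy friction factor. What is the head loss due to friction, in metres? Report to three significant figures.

V = 4Q/(πD²) = 4·0.0224/(π·0.0982²) = 2.958 m/s
Re = VD/ν = 2.958·0.0982/4.89×10^-7 = 5.94×10^5 → turbulent
ε/D = 0.14/98.2 = 0.00143
Swamee-Jain: f = 0.02195
h_f = f(L/D)V²/(2g) = 0.02195·(2020/0.0982)·2.958²/(2·9.81) = 201.3 m

h_f ≈ 201 m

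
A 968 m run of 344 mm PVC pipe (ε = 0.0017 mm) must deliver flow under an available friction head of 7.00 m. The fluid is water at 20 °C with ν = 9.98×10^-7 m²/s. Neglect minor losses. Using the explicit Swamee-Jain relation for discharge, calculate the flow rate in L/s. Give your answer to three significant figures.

Q ≈ 183 L/s

Swamee-Jain (Type II): Q = -0.965·√(gD⁵h_f/L)·ln[ε/(3.7D) + √(3.17ν²L/(gD³h_f))]
√(gD⁵h_f/L) = √(9.81·0.344⁵·7.00/968) = 0.01849
ε/(3.7D) = 1.34×10^-6; √(3.17ν²L/(gD³h_f)) = 3.31×10^-5
Q = -0.965·0.01849·ln(3.440×10^-5) = 0.1833 m³/s
Check: V = 1.97 m/s, Re = 6.80×10^5, f = 0.01250, h_f = 6.97 m ≈ 7.00 m ✓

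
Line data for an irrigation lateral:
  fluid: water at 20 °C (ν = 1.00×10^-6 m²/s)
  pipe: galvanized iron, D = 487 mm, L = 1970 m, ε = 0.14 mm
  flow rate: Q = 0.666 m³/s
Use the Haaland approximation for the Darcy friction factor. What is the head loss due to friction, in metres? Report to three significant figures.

h_f ≈ 40.1 m

V = 4Q/(πD²) = 4·0.666/(π·0.487²) = 3.575 m/s
Re = VD/ν = 3.575·0.487/1.00×10^-6 = 1.74×10^6 → turbulent
ε/D = 0.14/487 = 2.87×10^-4
Haaland: f = 0.01522
h_f = f(L/D)V²/(2g) = 0.01522·(1970/0.487)·3.575²/(2·9.81) = 40.12 m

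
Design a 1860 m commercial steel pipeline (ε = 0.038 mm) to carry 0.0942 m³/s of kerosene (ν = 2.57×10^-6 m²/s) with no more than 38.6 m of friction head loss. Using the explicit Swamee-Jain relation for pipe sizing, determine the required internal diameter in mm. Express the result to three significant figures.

D ≈ 229 mm

Swamee-Jain (Type III): D = 0.66·[ε^1.25·(LQ²/(gh_f))^4.75 + ν·Q^9.4·(L/(gh_f))^5.2]^0.04
LQ²/(gh_f) = 0.04359; L/(gh_f) = 4.912
Term 1 = ε^1.25·(…)^4.75 = 1.03×10^-12; Term 2 = ν·Q^9.4·(…)^5.2 = 2.29×10^-12
D = 0.66·(1.03×10^-12 + 2.29×10^-12)^0.04 = 0.2293 m = 229 mm
Check: V = 2.28 m/s, Re = 2.04×10^5, f = 0.01685, h_f = 36.2 m ≈ 38.6 m ✓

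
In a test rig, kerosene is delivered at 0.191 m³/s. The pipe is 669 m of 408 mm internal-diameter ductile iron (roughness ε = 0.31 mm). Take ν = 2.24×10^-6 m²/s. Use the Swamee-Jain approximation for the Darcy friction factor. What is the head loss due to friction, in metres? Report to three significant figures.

V = 4Q/(πD²) = 4·0.191/(π·0.408²) = 1.461 m/s
Re = VD/ν = 1.461·0.408/2.24×10^-6 = 2.66×10^5 → turbulent
ε/D = 0.31/408 = 7.60×10^-4
Swamee-Jain: f = 0.01982
h_f = f(L/D)V²/(2g) = 0.01982·(669/0.408)·1.461²/(2·9.81) = 3.534 m

h_f ≈ 3.53 m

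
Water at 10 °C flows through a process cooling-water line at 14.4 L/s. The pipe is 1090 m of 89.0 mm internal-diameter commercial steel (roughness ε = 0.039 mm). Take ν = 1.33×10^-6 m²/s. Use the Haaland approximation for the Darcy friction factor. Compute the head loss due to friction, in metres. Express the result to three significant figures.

V = 4Q/(πD²) = 4·0.0144/(π·0.0890²) = 2.315 m/s
Re = VD/ν = 2.315·0.0890/1.33×10^-6 = 1.55×10^5 → turbulent
ε/D = 0.039/89.0 = 4.38×10^-4
Haaland: f = 0.01878
h_f = f(L/D)V²/(2g) = 0.01878·(1090/0.0890)·2.315²/(2·9.81) = 62.81 m

h_f ≈ 62.8 m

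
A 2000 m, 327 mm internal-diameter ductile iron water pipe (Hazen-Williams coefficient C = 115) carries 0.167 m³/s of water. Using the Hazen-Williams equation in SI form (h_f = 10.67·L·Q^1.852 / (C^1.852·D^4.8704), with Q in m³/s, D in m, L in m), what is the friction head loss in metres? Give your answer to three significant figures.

h_f ≈ 27.4 m

h_f = 10.67·2000·0.167^1.852 / (115^1.852·0.327^4.8704) = 27.39 m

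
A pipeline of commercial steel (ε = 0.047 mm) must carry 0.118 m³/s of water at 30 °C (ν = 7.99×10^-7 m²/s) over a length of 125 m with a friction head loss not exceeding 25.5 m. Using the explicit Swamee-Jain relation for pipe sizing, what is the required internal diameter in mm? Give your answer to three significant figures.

D ≈ 157 mm

Swamee-Jain (Type III): D = 0.66·[ε^1.25·(LQ²/(gh_f))^4.75 + ν·Q^9.4·(L/(gh_f))^5.2]^0.04
LQ²/(gh_f) = 0.006958; L/(gh_f) = 0.4997
Term 1 = ε^1.25·(…)^4.75 = 2.20×10^-16; Term 2 = ν·Q^9.4·(…)^5.2 = 4.09×10^-17
D = 0.66·(2.20×10^-16 + 4.09×10^-17)^0.04 = 0.1571 m = 157 mm
Check: V = 6.09 m/s, Re = 1.20×10^6, f = 0.01563, h_f = 23.5 m ≈ 25.5 m ✓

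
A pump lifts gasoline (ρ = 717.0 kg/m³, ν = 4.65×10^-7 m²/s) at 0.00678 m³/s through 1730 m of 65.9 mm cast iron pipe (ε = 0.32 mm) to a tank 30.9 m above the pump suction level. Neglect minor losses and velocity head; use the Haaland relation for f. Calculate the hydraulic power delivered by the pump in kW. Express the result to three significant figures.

P_hyd ≈ 9.16 kW

V = 4Q/(πD²) = 1.988 m/s; Re = 2.82×10^5; ε/D = 0.00486; f = 0.03047
h_f = f(L/D)V²/2g = 161.1 m
Total head H = z + h_f = 30.9 + 161.1 = 192.0 m
P_hyd = ρgQH = 717.0·9.81·0.00678·192.0 = 9.157 kW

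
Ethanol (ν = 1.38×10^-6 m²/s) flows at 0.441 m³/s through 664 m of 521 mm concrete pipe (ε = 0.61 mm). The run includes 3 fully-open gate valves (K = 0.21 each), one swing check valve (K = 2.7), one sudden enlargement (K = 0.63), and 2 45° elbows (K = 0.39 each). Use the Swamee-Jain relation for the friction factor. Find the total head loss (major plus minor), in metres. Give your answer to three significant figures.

V = 4Q/(πD²) = 2.069 m/s; V²/2g = 0.2181 m
Re = 7.81×10^5, ε/D = 0.00117 → f = 0.02086 (Swamee-Jain)
Major: h_f = f(L/D)·V²/2g = 0.02086·1274·0.2181 = 5.797 m
Minor: ΣK = 4.74; h_m = ΣK·V²/2g = 1.034 m
Total H_L = 5.797 + 1.034 = 6.831 m

H_L ≈ 6.83 m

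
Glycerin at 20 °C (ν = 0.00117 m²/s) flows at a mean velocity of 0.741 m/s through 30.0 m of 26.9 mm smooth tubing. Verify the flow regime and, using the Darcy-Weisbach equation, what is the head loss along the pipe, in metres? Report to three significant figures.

h_f ≈ 117 m

Re = VD/ν = 0.741·0.02690/0.00117 = 17.0 → laminar (Re < 2300)
f = 64/Re = 3.757
h_f = f(L/D)V²/(2g) = 3.757·(30.0/0.02690)·0.741²/(2·9.81) = 117.2 m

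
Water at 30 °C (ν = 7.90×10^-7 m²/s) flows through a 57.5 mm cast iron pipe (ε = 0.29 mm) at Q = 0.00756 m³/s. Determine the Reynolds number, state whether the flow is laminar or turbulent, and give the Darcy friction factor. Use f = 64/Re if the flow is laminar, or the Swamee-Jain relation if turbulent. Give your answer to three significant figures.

V = 4Q/(πD²) = 2.911 m/s
Re = VD/ν = 2.911·0.0575/7.90×10^-7 = 2.12×10^5
Re > 4000 → turbulent; ε/D = 0.00504
Swamee-Jain: f = 0.03106

Re ≈ 2.12×10^5; turbulent; f ≈ 0.0311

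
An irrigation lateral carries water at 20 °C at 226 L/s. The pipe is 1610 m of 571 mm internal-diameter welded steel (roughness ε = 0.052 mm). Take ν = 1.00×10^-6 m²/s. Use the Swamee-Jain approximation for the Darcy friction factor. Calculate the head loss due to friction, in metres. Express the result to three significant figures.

V = 4Q/(πD²) = 4·0.226/(π·0.571²) = 0.8826 m/s
Re = VD/ν = 0.8826·0.571/1.00×10^-6 = 5.04×10^5 → turbulent
ε/D = 0.052/571 = 9.11×10^-5
Swamee-Jain: f = 0.01435
h_f = f(L/D)V²/(2g) = 0.01435·(1610/0.571)·0.8826²/(2·9.81) = 1.606 m

h_f ≈ 1.61 m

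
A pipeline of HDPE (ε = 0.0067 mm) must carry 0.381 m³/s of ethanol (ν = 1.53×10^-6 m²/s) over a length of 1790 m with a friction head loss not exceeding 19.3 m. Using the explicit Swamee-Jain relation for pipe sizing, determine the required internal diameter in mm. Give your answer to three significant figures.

Swamee-Jain (Type III): D = 0.66·[ε^1.25·(LQ²/(gh_f))^4.75 + ν·Q^9.4·(L/(gh_f))^5.2]^0.04
LQ²/(gh_f) = 1.372; L/(gh_f) = 9.454
Term 1 = ε^1.25·(…)^4.75 = 1.53×10^-6; Term 2 = ν·Q^9.4·(…)^5.2 = 2.08×10^-5
D = 0.66·(1.53×10^-6 + 2.08×10^-5)^0.04 = 0.4301 m = 430 mm
Check: V = 2.62 m/s, Re = 7.37×10^5, f = 0.01254, h_f = 18.3 m ≈ 19.3 m ✓

D ≈ 430 mm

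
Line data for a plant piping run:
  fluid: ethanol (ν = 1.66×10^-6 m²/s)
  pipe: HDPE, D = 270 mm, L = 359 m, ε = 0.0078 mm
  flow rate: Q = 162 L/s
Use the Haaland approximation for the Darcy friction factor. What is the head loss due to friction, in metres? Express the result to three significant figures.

h_f ≈ 7.37 m

V = 4Q/(πD²) = 4·0.162/(π·0.270²) = 2.829 m/s
Re = VD/ν = 2.829·0.270/1.66×10^-6 = 4.60×10^5 → turbulent
ε/D = 0.0078/270 = 2.89×10^-5
Haaland: f = 0.01359
h_f = f(L/D)V²/(2g) = 0.01359·(359/0.270)·2.829²/(2·9.81) = 7.371 m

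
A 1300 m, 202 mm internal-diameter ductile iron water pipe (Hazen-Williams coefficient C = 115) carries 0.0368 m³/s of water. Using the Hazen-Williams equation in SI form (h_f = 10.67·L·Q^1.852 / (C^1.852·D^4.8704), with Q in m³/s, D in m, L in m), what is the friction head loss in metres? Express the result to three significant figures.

h_f = 10.67·1300·0.0368^1.852 / (115^1.852·0.202^4.8704) = 11.29 m

h_f ≈ 11.3 m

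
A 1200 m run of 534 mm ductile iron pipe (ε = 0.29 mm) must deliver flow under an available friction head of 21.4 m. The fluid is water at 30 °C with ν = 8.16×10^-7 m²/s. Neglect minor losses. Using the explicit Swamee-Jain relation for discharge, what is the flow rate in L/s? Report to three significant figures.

Swamee-Jain (Type II): Q = -0.965·√(gD⁵h_f/L)·ln[ε/(3.7D) + √(3.17ν²L/(gD³h_f))]
√(gD⁵h_f/L) = √(9.81·0.534⁵·21.4/1200) = 0.08716
ε/(3.7D) = 1.47×10^-4; √(3.17ν²L/(gD³h_f)) = 8.90×10^-6
Q = -0.965·0.08716·ln(1.557×10^-4) = 0.7374 m³/s
Check: V = 3.29 m/s, Re = 2.15×10^6, f = 0.01731, h_f = 21.5 m ≈ 21.4 m ✓

Q ≈ 737 L/s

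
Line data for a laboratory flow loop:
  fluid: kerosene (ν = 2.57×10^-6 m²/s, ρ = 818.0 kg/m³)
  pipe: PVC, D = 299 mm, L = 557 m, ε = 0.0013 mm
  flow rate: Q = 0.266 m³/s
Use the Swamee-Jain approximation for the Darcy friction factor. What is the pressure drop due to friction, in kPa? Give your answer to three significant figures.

Δp ≈ 147 kPa

V = 4Q/(πD²) = 4·0.266/(π·0.299²) = 3.788 m/s
Re = VD/ν = 3.788·0.299/2.57×10^-6 = 4.41×10^5 → turbulent
ε/D = 0.0013/299 = 4.35×10^-6
Swamee-Jain: f = 0.01346
h_f = f(L/D)V²/(2g) = 0.01346·(557/0.299)·3.788²/(2·9.81) = 18.34 m
Δp = ρg·h_f = 818.0·9.81·18.34 = 147.1 kPa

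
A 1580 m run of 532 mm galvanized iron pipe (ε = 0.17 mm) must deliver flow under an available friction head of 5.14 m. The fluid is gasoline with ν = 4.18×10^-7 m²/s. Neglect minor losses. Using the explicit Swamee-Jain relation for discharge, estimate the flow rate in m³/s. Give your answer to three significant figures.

Swamee-Jain (Type II): Q = -0.965·√(gD⁵h_f/L)·ln[ε/(3.7D) + √(3.17ν²L/(gD³h_f))]
√(gD⁵h_f/L) = √(9.81·0.532⁵·5.14/1580) = 0.03688
ε/(3.7D) = 8.64×10^-5; √(3.17ν²L/(gD³h_f)) = 1.07×10^-5
Q = -0.965·0.03688·ln(9.710×10^-5) = 0.3288 m³/s
Check: V = 1.48 m/s, Re = 1.88×10^6, f = 0.01560, h_f = 5.17 m ≈ 5.14 m ✓

Q ≈ 0.329 m³/s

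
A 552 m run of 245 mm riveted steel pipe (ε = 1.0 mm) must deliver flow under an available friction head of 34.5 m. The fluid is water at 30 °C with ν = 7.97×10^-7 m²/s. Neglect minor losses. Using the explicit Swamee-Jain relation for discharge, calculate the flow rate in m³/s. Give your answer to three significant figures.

Q ≈ 0.153 m³/s

Swamee-Jain (Type II): Q = -0.965·√(gD⁵h_f/L)·ln[ε/(3.7D) + √(3.17ν²L/(gD³h_f))]
√(gD⁵h_f/L) = √(9.81·0.245⁵·34.5/552) = 0.02326
ε/(3.7D) = 0.00110; √(3.17ν²L/(gD³h_f)) = 1.49×10^-5
Q = -0.965·0.02326·ln(0.001118) = 0.1526 m³/s
Check: V = 3.24 m/s, Re = 9.95×10^5, f = 0.02876, h_f = 34.6 m ≈ 34.5 m ✓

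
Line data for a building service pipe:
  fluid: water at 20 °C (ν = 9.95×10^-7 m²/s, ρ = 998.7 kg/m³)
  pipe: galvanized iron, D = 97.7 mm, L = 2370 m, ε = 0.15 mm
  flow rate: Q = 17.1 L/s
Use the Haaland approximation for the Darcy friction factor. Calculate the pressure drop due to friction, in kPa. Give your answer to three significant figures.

V = 4Q/(πD²) = 4·0.0171/(π·0.0977²) = 2.281 m/s
Re = VD/ν = 2.281·0.0977/9.95×10^-7 = 2.24×10^5 → turbulent
ε/D = 0.15/97.7 = 0.00154
Haaland: f = 0.02274
h_f = f(L/D)V²/(2g) = 0.02274·(2370/0.0977)·2.281²/(2·9.81) = 146.3 m
Δp = ρg·h_f = 998.7·9.81·146.3 = 1433 kPa

Δp ≈ 1430 kPa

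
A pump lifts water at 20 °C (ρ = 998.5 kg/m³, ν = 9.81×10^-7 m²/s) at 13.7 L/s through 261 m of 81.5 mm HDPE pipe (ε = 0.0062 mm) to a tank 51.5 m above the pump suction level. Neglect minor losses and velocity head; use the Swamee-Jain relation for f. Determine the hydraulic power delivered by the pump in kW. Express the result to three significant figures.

V = 4Q/(πD²) = 2.626 m/s; Re = 2.18×10^5; ε/D = 7.61×10^-5; f = 0.01597
h_f = f(L/D)V²/2g = 17.98 m
Total head H = z + h_f = 51.5 + 17.98 = 69.48 m
P_hyd = ρgQH = 998.5·9.81·0.0137·69.48 = 9.323 kW

P_hyd ≈ 9.32 kW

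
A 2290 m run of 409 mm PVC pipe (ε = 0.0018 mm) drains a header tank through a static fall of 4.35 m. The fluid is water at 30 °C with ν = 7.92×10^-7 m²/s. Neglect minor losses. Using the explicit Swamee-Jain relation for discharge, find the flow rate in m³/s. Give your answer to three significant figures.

Swamee-Jain (Type II): Q = -0.965·√(gD⁵h_f/L)·ln[ε/(3.7D) + √(3.17ν²L/(gD³h_f))]
√(gD⁵h_f/L) = √(9.81·0.409⁵·4.35/2290) = 0.01460
ε/(3.7D) = 1.19×10^-6; √(3.17ν²L/(gD³h_f)) = 3.95×10^-5
Q = -0.965·0.01460·ln(4.068×10^-5) = 0.1425 m³/s
Check: V = 1.08 m/s, Re = 5.60×10^5, f = 0.01291, h_f = 4.33 m ≈ 4.35 m ✓

Q ≈ 0.142 m³/s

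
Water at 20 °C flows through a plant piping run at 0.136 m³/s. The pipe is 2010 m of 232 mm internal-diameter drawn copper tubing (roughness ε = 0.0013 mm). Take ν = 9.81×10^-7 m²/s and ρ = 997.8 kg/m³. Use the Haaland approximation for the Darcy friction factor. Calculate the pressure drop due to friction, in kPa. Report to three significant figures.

Δp ≈ 547 kPa

V = 4Q/(πD²) = 4·0.136/(π·0.232²) = 3.217 m/s
Re = VD/ν = 3.217·0.232/9.81×10^-7 = 7.61×10^5 → turbulent
ε/D = 0.0013/232 = 5.60×10^-6
Haaland: f = 0.01222
h_f = f(L/D)V²/(2g) = 0.01222·(2010/0.232)·3.217²/(2·9.81) = 55.84 m
Δp = ρg·h_f = 997.8·9.81·55.84 = 546.6 kPa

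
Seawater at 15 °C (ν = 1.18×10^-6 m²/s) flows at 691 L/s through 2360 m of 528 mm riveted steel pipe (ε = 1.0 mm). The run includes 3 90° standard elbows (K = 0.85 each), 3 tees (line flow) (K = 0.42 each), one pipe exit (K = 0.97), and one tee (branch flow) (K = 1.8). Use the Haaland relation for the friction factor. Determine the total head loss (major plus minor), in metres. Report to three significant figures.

V = 4Q/(πD²) = 3.156 m/s; V²/2g = 0.5076 m
Re = 1.41×10^6, ε/D = 0.00189 → f = 0.02325 (Haaland)
Major: h_f = f(L/D)·V²/2g = 0.02325·4470·0.5076 = 52.75 m
Minor: ΣK = 6.58; h_m = ΣK·V²/2g = 3.340 m
Total H_L = 52.75 + 3.340 = 56.10 m

H_L ≈ 56.1 m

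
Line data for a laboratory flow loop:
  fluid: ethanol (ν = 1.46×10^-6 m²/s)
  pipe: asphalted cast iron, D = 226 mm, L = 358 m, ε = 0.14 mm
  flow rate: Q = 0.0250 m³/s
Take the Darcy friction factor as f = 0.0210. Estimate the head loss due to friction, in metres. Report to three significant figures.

V = 4Q/(πD²) = 4·0.0250/(π·0.226²) = 0.6232 m/s
h_f = f(L/D)V²/(2g) = 0.02100·(358/0.226)·0.6232²/(2·9.81) = 0.6585 m

h_f ≈ 0.659 m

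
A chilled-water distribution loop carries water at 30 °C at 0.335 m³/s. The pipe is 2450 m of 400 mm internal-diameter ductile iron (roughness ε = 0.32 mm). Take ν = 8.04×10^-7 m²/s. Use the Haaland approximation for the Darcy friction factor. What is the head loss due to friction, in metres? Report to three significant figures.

h_f ≈ 41.9 m

V = 4Q/(πD²) = 4·0.335/(π·0.400²) = 2.666 m/s
Re = VD/ν = 2.666·0.400/8.04×10^-7 = 1.33×10^6 → turbulent
ε/D = 0.32/400 = 8.00×10^-4
Haaland: f = 0.01889
h_f = f(L/D)V²/(2g) = 0.01889·(2450/0.400)·2.666²/(2·9.81) = 41.90 m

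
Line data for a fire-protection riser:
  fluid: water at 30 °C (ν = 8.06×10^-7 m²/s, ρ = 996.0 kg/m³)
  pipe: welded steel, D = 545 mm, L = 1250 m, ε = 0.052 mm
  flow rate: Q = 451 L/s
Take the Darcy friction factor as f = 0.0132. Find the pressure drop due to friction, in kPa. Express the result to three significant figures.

Δp ≈ 56.4 kPa

V = 4Q/(πD²) = 4·0.451/(π·0.545²) = 1.933 m/s
h_f = f(L/D)V²/(2g) = 0.01320·(1250/0.545)·1.933²/(2·9.81) = 5.767 m
Δp = ρg·h_f = 996.0·9.81·5.767 = 56.35 kPa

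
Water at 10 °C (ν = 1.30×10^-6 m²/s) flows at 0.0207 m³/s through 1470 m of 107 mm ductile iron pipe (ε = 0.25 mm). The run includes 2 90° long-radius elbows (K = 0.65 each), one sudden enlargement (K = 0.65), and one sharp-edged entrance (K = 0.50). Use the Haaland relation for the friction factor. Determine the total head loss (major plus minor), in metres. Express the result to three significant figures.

H_L ≈ 94.2 m

V = 4Q/(πD²) = 2.302 m/s; V²/2g = 0.2701 m
Re = 1.89×10^5, ε/D = 0.00234 → f = 0.02521 (Haaland)
Major: h_f = f(L/D)·V²/2g = 0.02521·13738·0.2701 = 93.57 m
Minor: ΣK = 2.45; h_m = ΣK·V²/2g = 0.6617 m
Total H_L = 93.57 + 0.6617 = 94.23 m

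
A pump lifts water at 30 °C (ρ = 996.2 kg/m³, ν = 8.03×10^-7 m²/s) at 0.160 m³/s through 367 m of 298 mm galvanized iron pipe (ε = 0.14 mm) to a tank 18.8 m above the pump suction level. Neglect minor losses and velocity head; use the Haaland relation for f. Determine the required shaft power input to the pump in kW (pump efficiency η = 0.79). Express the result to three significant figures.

V = 4Q/(πD²) = 2.294 m/s; Re = 8.51×10^5; ε/D = 4.70×10^-4; f = 0.01704
h_f = f(L/D)V²/2g = 5.628 m
Total head H = z + h_f = 18.8 + 5.628 = 24.43 m
P_hyd = ρgQH = 996.2·9.81·0.160·24.43 = 38.20 kW
P_shaft = P_hyd/η = 38.20/0.79 = 48.35 kW

P_shaft ≈ 48.3 kW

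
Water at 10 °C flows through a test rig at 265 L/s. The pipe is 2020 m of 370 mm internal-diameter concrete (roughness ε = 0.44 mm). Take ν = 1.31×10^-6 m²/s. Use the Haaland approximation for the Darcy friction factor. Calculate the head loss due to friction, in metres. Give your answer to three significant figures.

h_f ≈ 35.3 m

V = 4Q/(πD²) = 4·0.265/(π·0.370²) = 2.465 m/s
Re = VD/ν = 2.465·0.370/1.31×10^-6 = 6.96×10^5 → turbulent
ε/D = 0.44/370 = 0.00119
Haaland: f = 0.02087
h_f = f(L/D)V²/(2g) = 0.02087·(2020/0.370)·2.465²/(2·9.81) = 35.27 m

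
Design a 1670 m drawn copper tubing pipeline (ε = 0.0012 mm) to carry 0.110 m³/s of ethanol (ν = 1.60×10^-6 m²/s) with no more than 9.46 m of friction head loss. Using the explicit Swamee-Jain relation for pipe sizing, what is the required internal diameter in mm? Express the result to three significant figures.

Swamee-Jain (Type III): D = 0.66·[ε^1.25·(LQ²/(gh_f))^4.75 + ν·Q^9.4·(L/(gh_f))^5.2]^0.04
LQ²/(gh_f) = 0.2177; L/(gh_f) = 18.00
Term 1 = ε^1.25·(…)^4.75 = 2.85×10^-11; Term 2 = ν·Q^9.4·(…)^5.2 = 5.25×10^-9
D = 0.66·(2.85×10^-11 + 5.25×10^-9)^0.04 = 0.3079 m = 308 mm
Check: V = 1.48 m/s, Re = 2.84×10^5, f = 0.01456, h_f = 8.78 m ≈ 9.46 m ✓

D ≈ 308 mm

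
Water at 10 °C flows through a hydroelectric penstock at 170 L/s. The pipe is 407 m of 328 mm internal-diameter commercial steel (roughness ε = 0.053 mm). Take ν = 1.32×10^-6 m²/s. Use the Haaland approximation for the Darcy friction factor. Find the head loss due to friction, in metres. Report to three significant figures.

V = 4Q/(πD²) = 4·0.170/(π·0.328²) = 2.012 m/s
Re = VD/ν = 2.012·0.328/1.32×10^-6 = 5.00×10^5 → turbulent
ε/D = 0.053/328 = 1.62×10^-4
Haaland: f = 0.01492
h_f = f(L/D)V²/(2g) = 0.01492·(407/0.328)·2.012²/(2·9.81) = 3.819 m

h_f ≈ 3.82 m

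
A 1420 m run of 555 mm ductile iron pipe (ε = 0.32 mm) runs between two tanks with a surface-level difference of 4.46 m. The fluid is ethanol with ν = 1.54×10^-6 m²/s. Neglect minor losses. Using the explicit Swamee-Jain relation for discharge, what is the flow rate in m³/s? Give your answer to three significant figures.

Q ≈ 0.332 m³/s

Swamee-Jain (Type II): Q = -0.965·√(gD⁵h_f/L)·ln[ε/(3.7D) + √(3.17ν²L/(gD³h_f))]
√(gD⁵h_f/L) = √(9.81·0.555⁵·4.46/1420) = 0.04028
ε/(3.7D) = 1.56×10^-4; √(3.17ν²L/(gD³h_f)) = 3.78×10^-5
Q = -0.965·0.04028·ln(1.936×10^-4) = 0.3323 m³/s
Check: V = 1.37 m/s, Re = 4.95×10^5, f = 0.01825, h_f = 4.49 m ≈ 4.46 m ✓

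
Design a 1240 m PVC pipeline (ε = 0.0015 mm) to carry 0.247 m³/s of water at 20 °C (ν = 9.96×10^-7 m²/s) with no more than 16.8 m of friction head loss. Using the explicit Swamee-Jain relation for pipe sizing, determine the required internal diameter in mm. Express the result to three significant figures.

D ≈ 342 mm

Swamee-Jain (Type III): D = 0.66·[ε^1.25·(LQ²/(gh_f))^4.75 + ν·Q^9.4·(L/(gh_f))^5.2]^0.04
LQ²/(gh_f) = 0.4590; L/(gh_f) = 7.524
Term 1 = ε^1.25·(…)^4.75 = 1.30×10^-9; Term 2 = ν·Q^9.4·(…)^5.2 = 7.03×10^-8
D = 0.66·(1.30×10^-9 + 7.03×10^-8)^0.04 = 0.3418 m = 342 mm
Check: V = 2.69 m/s, Re = 9.24×10^5, f = 0.01187, h_f = 15.9 m ≈ 16.8 m ✓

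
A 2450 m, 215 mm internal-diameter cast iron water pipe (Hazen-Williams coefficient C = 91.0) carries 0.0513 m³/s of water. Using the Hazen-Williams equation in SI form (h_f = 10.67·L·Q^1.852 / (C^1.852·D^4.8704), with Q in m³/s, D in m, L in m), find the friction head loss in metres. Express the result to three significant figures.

h_f = 10.67·2450·0.0513^1.852 / (91.0^1.852·0.215^4.8704) = 44.83 m

h_f ≈ 44.8 m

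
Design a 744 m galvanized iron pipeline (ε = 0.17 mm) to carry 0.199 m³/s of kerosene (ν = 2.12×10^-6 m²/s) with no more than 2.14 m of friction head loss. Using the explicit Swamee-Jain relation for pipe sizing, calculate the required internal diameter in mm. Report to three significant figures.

Swamee-Jain (Type III): D = 0.66·[ε^1.25·(LQ²/(gh_f))^4.75 + ν·Q^9.4·(L/(gh_f))^5.2]^0.04
LQ²/(gh_f) = 1.403; L/(gh_f) = 35.44
Term 1 = ε^1.25·(…)^4.75 = 9.71×10^-5; Term 2 = ν·Q^9.4·(…)^5.2 = 6.21×10^-5
D = 0.66·(9.71×10^-5 + 6.21×10^-5)^0.04 = 0.4652 m = 465 mm
Check: V = 1.17 m/s, Re = 2.57×10^5, f = 0.01774, h_f = 1.98 m ≈ 2.14 m ✓

D ≈ 465 mm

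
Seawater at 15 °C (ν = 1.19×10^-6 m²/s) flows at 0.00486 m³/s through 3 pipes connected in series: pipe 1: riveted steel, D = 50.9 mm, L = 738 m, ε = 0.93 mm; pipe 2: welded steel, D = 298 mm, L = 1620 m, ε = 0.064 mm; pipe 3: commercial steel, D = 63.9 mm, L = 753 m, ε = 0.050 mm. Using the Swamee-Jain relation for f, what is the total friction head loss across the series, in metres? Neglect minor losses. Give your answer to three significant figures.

H ≈ 231 m

Pipe 1: V = 2.388 m/s, Re = 1.02×10^5, ε/D = 0.0183, f = 0.04763, h_1 = f(L/D)V²/2g = 200.8 m
Pipe 2: V = 0.06968 m/s, Re = 1.74×10^4, ε/D = 2.15×10^-4, f = 0.02722, h_2 = f(L/D)V²/2g = 0.03662 m
Pipe 3: V = 1.515 m/s, Re = 8.14×10^4, ε/D = 7.82×10^-4, f = 0.02206, h_3 = f(L/D)V²/2g = 30.43 m
Series → Q common, losses add: H = Σh = 231.2 m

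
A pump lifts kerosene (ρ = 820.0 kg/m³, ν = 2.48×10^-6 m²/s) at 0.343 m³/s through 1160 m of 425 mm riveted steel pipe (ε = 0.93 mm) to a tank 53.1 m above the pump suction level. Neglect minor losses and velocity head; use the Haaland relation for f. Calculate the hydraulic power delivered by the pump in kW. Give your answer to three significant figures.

V = 4Q/(πD²) = 2.418 m/s; Re = 4.14×10^5; ε/D = 0.00219; f = 0.02440
h_f = f(L/D)V²/2g = 19.85 m
Total head H = z + h_f = 53.1 + 19.85 = 72.95 m
P_hyd = ρgQH = 820.0·9.81·0.343·72.95 = 201.3 kW

P_hyd ≈ 201 kW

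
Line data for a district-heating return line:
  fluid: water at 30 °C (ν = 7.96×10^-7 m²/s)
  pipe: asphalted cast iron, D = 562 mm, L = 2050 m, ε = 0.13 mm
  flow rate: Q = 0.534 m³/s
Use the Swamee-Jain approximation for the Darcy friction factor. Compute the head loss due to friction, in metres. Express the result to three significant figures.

h_f ≈ 12.8 m

V = 4Q/(πD²) = 4·0.534/(π·0.562²) = 2.153 m/s
Re = VD/ν = 2.153·0.562/7.96×10^-7 = 1.52×10^6 → turbulent
ε/D = 0.13/562 = 2.31×10^-4
Swamee-Jain: f = 0.01482
h_f = f(L/D)V²/(2g) = 0.01482·(2050/0.562)·2.153²/(2·9.81) = 12.77 m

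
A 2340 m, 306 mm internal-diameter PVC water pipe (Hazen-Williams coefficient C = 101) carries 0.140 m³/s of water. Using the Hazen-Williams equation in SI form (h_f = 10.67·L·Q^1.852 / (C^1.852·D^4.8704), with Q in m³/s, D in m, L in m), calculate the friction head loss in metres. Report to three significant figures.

h_f = 10.67·2340·0.140^1.852 / (101^1.852·0.306^4.8704) = 40.62 m

h_f ≈ 40.6 m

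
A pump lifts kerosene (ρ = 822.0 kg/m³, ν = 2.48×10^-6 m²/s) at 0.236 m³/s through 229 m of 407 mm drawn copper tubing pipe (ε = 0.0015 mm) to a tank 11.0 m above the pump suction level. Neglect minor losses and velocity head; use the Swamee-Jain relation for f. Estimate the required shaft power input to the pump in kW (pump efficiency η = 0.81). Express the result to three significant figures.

V = 4Q/(πD²) = 1.814 m/s; Re = 2.98×10^5; ε/D = 3.69×10^-6; f = 0.01444
h_f = f(L/D)V²/2g = 1.362 m
Total head H = z + h_f = 11.0 + 1.362 = 12.36 m
P_hyd = ρgQH = 822.0·9.81·0.236·12.36 = 23.53 kW
P_shaft = P_hyd/η = 23.53/0.81 = 29.05 kW

P_shaft ≈ 29.0 kW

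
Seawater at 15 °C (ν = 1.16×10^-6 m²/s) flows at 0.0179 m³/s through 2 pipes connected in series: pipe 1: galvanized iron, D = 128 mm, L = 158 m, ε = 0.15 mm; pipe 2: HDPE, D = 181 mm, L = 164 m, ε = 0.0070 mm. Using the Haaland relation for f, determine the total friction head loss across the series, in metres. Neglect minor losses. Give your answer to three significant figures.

Pipe 1: V = 1.391 m/s, Re = 1.53×10^5, ε/D = 0.00117, f = 0.02188, h_1 = f(L/D)V²/2g = 2.664 m
Pipe 2: V = 0.6957 m/s, Re = 1.09×10^5, ε/D = 3.87×10^-5, f = 0.01769, h_2 = f(L/D)V²/2g = 0.3954 m
Series → Q common, losses add: H = Σh = 3.059 m

H ≈ 3.06 m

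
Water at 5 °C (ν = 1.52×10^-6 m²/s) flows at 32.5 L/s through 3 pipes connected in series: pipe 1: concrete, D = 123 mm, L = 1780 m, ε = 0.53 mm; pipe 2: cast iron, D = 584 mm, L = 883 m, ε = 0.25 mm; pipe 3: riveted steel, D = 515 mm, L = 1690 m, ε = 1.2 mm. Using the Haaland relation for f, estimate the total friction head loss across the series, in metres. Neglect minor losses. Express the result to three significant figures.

Pipe 1: V = 2.735 m/s, Re = 2.21×10^5, ε/D = 0.00431, f = 0.02953, h_1 = f(L/D)V²/2g = 163.0 m
Pipe 2: V = 0.1213 m/s, Re = 4.66×10^4, ε/D = 4.28×10^-4, f = 0.02231, h_2 = f(L/D)V²/2g = 0.02531 m
Pipe 3: V = 0.1560 m/s, Re = 5.29×10^4, ε/D = 0.00233, f = 0.02691, h_3 = f(L/D)V²/2g = 0.1096 m
Series → Q common, losses add: H = Σh = 163.1 m

H ≈ 163 m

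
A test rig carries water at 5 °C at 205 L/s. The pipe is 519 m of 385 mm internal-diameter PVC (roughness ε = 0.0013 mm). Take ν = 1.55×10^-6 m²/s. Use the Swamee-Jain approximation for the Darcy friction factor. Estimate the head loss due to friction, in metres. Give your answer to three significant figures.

h_f ≈ 2.87 m

V = 4Q/(πD²) = 4·0.205/(π·0.385²) = 1.761 m/s
Re = VD/ν = 1.761·0.385/1.55×10^-6 = 4.37×10^5 → turbulent
ε/D = 0.0013/385 = 3.38×10^-6
Swamee-Jain: f = 0.01346
h_f = f(L/D)V²/(2g) = 0.01346·(519/0.385)·1.761²/(2·9.81) = 2.868 m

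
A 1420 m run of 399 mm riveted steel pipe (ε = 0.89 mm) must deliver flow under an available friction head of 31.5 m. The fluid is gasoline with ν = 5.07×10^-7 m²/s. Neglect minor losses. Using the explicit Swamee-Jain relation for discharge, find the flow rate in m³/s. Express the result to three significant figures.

Q ≈ 0.335 m³/s

Swamee-Jain (Type II): Q = -0.965·√(gD⁵h_f/L)·ln[ε/(3.7D) + √(3.17ν²L/(gD³h_f))]
√(gD⁵h_f/L) = √(9.81·0.399⁵·31.5/1420) = 0.04691
ε/(3.7D) = 6.03×10^-4; √(3.17ν²L/(gD³h_f)) = 7.68×10^-6
Q = -0.965·0.04691·ln(6.105×10^-4) = 0.3350 m³/s
Check: V = 2.68 m/s, Re = 2.11×10^6, f = 0.02424, h_f = 31.6 m ≈ 31.5 m ✓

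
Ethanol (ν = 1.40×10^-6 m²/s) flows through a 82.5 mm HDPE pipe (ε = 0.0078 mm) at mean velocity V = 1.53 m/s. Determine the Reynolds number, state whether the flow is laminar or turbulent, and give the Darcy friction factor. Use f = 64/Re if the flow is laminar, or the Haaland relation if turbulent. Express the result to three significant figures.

Re ≈ 9.02×10^4; turbulent; f ≈ 0.0186

Re = VD/ν = 1.530·0.0825/1.40×10^-6 = 9.02×10^4
Re > 4000 → turbulent; ε/D = 9.45×10^-5
Haaland: f = 0.01860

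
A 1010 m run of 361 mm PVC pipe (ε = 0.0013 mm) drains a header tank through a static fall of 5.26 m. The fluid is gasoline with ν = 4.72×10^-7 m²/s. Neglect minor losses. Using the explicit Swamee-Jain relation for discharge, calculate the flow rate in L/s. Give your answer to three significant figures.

Q ≈ 186 L/s

Swamee-Jain (Type II): Q = -0.965·√(gD⁵h_f/L)·ln[ε/(3.7D) + √(3.17ν²L/(gD³h_f))]
√(gD⁵h_f/L) = √(9.81·0.361⁵·5.26/1010) = 0.01770
ε/(3.7D) = 9.73×10^-7; √(3.17ν²L/(gD³h_f)) = 1.71×10^-5
Q = -0.965·0.01770·ln(1.811×10^-5) = 0.1865 m³/s
Check: V = 1.82 m/s, Re = 1.39×10^6, f = 0.01110, h_f = 5.25 m ≈ 5.26 m ✓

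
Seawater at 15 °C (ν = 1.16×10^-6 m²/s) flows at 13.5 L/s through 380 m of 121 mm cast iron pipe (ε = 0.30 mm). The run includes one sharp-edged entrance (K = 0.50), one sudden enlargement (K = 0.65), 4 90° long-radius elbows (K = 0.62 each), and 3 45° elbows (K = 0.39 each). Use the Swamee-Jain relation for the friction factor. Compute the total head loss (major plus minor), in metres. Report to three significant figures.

H_L ≈ 6.13 m

V = 4Q/(πD²) = 1.174 m/s; V²/2g = 0.07025 m
Re = 1.22×10^5, ε/D = 0.00248 → f = 0.02626 (Swamee-Jain)
Major: h_f = f(L/D)·V²/2g = 0.02626·3140·0.07025 = 5.794 m
Minor: ΣK = 4.80; h_m = ΣK·V²/2g = 0.3372 m
Total H_L = 5.794 + 0.3372 = 6.131 m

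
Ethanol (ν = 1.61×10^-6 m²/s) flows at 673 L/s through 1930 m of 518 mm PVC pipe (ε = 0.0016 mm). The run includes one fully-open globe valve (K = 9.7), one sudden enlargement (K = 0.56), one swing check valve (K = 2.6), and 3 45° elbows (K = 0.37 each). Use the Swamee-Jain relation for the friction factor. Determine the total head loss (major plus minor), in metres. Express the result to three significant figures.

H_L ≈ 29.8 m

V = 4Q/(πD²) = 3.193 m/s; V²/2g = 0.5198 m
Re = 1.03×10^6, ε/D = 3.09×10^-6 → f = 0.01163 (Swamee-Jain)
Major: h_f = f(L/D)·V²/2g = 0.01163·3726·0.5198 = 22.53 m
Minor: ΣK = 14.0; h_m = ΣK·V²/2g = 7.262 m
Total H_L = 22.53 + 7.262 = 29.79 m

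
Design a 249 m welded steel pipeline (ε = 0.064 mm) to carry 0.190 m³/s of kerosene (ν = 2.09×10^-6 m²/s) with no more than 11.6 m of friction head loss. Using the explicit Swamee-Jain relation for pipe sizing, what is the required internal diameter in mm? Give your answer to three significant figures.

D ≈ 256 mm

Swamee-Jain (Type III): D = 0.66·[ε^1.25·(LQ²/(gh_f))^4.75 + ν·Q^9.4·(L/(gh_f))^5.2]^0.04
LQ²/(gh_f) = 0.07899; L/(gh_f) = 2.188
Term 1 = ε^1.25·(…)^4.75 = 3.32×10^-11; Term 2 = ν·Q^9.4·(…)^5.2 = 2.04×10^-11
D = 0.66·(3.32×10^-11 + 2.04×10^-11)^0.04 = 0.2563 m = 256 mm
Check: V = 3.68 m/s, Re = 4.52×10^5, f = 0.01609, h_f = 10.8 m ≈ 11.6 m ✓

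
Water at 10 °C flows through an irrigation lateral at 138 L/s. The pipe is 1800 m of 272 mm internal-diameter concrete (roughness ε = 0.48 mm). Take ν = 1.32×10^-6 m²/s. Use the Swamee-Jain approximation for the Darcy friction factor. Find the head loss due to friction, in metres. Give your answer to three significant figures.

h_f ≈ 44.1 m

V = 4Q/(πD²) = 4·0.138/(π·0.272²) = 2.375 m/s
Re = VD/ν = 2.375·0.272/1.32×10^-6 = 4.89×10^5 → turbulent
ε/D = 0.48/272 = 0.00176
Swamee-Jain: f = 0.02319
h_f = f(L/D)V²/(2g) = 0.02319·(1800/0.272)·2.375²/(2·9.81) = 44.11 m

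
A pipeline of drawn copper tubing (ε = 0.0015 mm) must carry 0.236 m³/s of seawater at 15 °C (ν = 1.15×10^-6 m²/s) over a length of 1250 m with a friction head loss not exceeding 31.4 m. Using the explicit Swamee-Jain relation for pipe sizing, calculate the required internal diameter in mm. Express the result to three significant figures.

Swamee-Jain (Type III): D = 0.66·[ε^1.25·(LQ²/(gh_f))^4.75 + ν·Q^9.4·(L/(gh_f))^5.2]^0.04
LQ²/(gh_f) = 0.2260; L/(gh_f) = 4.058
Term 1 = ε^1.25·(…)^4.75 = 4.49×10^-11; Term 2 = ν·Q^9.4·(…)^5.2 = 2.13×10^-9
D = 0.66·(4.49×10^-11 + 2.13×10^-9)^0.04 = 0.2972 m = 297 mm
Check: V = 3.40 m/s, Re = 8.79×10^5, f = 0.01198, h_f = 29.7 m ≈ 31.4 m ✓

D ≈ 297 mm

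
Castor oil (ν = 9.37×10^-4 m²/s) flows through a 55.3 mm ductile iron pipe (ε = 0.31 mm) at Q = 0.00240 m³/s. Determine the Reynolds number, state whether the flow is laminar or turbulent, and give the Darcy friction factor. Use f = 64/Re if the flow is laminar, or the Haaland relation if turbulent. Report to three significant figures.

Re ≈ 59.0; laminar; f = 64/Re ≈ 1.09

V = 4Q/(πD²) = 0.9992 m/s
Re = VD/ν = 0.9992·0.0553/9.37×10^-4 = 59.0
Re < 2300 → laminar → f = 64/Re = 1.085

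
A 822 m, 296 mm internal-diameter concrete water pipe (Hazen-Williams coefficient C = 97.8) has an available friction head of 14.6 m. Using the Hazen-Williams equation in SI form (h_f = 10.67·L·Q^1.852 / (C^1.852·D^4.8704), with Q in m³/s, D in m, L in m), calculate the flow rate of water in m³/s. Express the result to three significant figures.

Q ≈ 0.126 m³/s

Rearranging: Q = [h_f·C^1.852·D^4.8704 / (10.67·L)]^(1/1.852)
Q = [14.6·97.8^1.852·0.296^4.8704 / (10.67·822)]^0.540 = 0.1258 m³/s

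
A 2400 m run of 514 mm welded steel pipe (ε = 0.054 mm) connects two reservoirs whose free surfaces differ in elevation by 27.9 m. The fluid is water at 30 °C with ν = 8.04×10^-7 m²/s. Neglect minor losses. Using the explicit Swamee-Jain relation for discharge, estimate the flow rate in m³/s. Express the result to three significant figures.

Swamee-Jain (Type II): Q = -0.965·√(gD⁵h_f/L)·ln[ε/(3.7D) + √(3.17ν²L/(gD³h_f))]
√(gD⁵h_f/L) = √(9.81·0.514⁵·27.9/2400) = 0.06396
ε/(3.7D) = 2.84×10^-5; √(3.17ν²L/(gD³h_f)) = 1.15×10^-5
Q = -0.965·0.06396·ln(3.990×10^-5) = 0.6252 m³/s
Check: V = 3.01 m/s, Re = 1.93×10^6, f = 0.01299, h_f = 28.1 m ≈ 27.9 m ✓

Q ≈ 0.625 m³/s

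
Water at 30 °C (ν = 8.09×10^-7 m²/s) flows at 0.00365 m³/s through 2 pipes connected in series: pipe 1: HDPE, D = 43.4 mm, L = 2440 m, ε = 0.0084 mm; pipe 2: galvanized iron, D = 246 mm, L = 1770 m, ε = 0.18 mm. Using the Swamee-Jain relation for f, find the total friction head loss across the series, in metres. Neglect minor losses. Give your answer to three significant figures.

Pipe 1: V = 2.467 m/s, Re = 1.32×10^5, ε/D = 1.94×10^-4, f = 0.01813, h_1 = f(L/D)V²/2g = 316.2 m
Pipe 2: V = 0.07679 m/s, Re = 2.34×10^4, ε/D = 7.32×10^-4, f = 0.02669, h_2 = f(L/D)V²/2g = 0.05772 m
Series → Q common, losses add: H = Σh = 316.3 m

H ≈ 316 m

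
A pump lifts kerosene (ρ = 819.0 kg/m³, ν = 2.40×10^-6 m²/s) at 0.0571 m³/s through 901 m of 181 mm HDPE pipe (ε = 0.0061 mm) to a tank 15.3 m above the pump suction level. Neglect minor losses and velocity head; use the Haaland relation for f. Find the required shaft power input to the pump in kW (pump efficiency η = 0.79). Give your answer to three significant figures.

V = 4Q/(πD²) = 2.219 m/s; Re = 1.67×10^5; ε/D = 3.37×10^-5; f = 0.01624
h_f = f(L/D)V²/2g = 20.30 m
Total head H = z + h_f = 15.3 + 20.30 = 35.60 m
P_hyd = ρgQH = 819.0·9.81·0.0571·35.60 = 16.33 kW
P_shaft = P_hyd/η = 16.33/0.79 = 20.67 kW

P_shaft ≈ 20.7 kW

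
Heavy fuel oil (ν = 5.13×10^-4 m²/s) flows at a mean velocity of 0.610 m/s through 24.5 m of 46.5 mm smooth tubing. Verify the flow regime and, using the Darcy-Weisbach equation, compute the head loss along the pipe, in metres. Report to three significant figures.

h_f ≈ 11.6 m

Re = VD/ν = 0.610·0.04650/5.13×10^-4 = 55.3 → laminar (Re < 2300)
f = 64/Re = 1.157
h_f = f(L/D)V²/(2g) = 1.157·(24.5/0.04650)·0.610²/(2·9.81) = 11.57 m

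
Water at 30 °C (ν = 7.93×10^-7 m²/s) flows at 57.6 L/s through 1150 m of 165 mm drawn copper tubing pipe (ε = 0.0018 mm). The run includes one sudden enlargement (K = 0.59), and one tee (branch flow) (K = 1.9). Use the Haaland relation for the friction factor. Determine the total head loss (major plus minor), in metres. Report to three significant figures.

V = 4Q/(πD²) = 2.694 m/s; V²/2g = 0.3699 m
Re = 5.60×10^5, ε/D = 1.09×10^-5 → f = 0.01293 (Haaland)
Major: h_f = f(L/D)·V²/2g = 0.01293·6970·0.3699 = 33.34 m
Minor: ΣK = 2.49; h_m = ΣK·V²/2g = 0.9209 m
Total H_L = 33.34 + 0.9209 = 34.26 m

H_L ≈ 34.3 m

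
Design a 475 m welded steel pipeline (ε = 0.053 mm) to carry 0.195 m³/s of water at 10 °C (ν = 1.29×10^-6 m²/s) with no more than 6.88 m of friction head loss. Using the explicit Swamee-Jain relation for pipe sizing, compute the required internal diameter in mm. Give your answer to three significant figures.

Swamee-Jain (Type III): D = 0.66·[ε^1.25·(LQ²/(gh_f))^4.75 + ν·Q^9.4·(L/(gh_f))^5.2]^0.04
LQ²/(gh_f) = 0.2676; L/(gh_f) = 7.038
Term 1 = ε^1.25·(…)^4.75 = 8.63×10^-9; Term 2 = ν·Q^9.4·(…)^5.2 = 6.98×10^-9
D = 0.66·(8.63×10^-9 + 6.98×10^-9)^0.04 = 0.3216 m = 322 mm
Check: V = 2.40 m/s, Re = 5.99×10^5, f = 0.01493, h_f = 6.48 m ≈ 6.88 m ✓

D ≈ 322 mm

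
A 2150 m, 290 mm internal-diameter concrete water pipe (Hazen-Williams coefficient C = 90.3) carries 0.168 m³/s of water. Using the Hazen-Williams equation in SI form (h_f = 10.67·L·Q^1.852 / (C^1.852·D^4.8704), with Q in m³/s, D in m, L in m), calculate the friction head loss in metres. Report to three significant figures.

h_f = 10.67·2150·0.168^1.852 / (90.3^1.852·0.290^4.8704) = 83.61 m

h_f ≈ 83.6 m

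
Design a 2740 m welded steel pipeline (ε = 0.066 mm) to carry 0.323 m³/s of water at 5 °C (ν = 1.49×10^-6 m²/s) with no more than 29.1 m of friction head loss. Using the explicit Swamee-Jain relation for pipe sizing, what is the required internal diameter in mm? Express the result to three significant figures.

D ≈ 417 mm

Swamee-Jain (Type III): D = 0.66·[ε^1.25·(LQ²/(gh_f))^4.75 + ν·Q^9.4·(L/(gh_f))^5.2]^0.04
LQ²/(gh_f) = 1.001; L/(gh_f) = 9.598
Term 1 = ε^1.25·(…)^4.75 = 5.99×10^-6; Term 2 = ν·Q^9.4·(…)^5.2 = 4.65×10^-6
D = 0.66·(5.99×10^-6 + 4.65×10^-6)^0.04 = 0.4175 m = 417 mm
Check: V = 2.36 m/s, Re = 6.61×10^5, f = 0.01473, h_f = 27.4 m ≈ 29.1 m ✓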